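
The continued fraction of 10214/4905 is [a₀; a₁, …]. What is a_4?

10214 = 2·4905 + 404   →  a_0 = 2
4905 = 12·404 + 57   →  a_1 = 12
404 = 7·57 + 5   →  a_2 = 7
57 = 11·5 + 2   →  a_3 = 11
5 = 2·2 + 1   →  a_4 = 2

2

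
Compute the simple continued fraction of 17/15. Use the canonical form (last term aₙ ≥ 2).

17 = 1·15 + 2
15 = 7·2 + 1
2 = 2·1 + 0  (stop)
So 17/15 = [1; 7, 2].

[1; 7, 2]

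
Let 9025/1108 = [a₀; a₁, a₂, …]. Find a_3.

9025 = 8·1108 + 161   →  a_0 = 8
1108 = 6·161 + 142   →  a_1 = 6
161 = 1·142 + 19   →  a_2 = 1
142 = 7·19 + 9   →  a_3 = 7

7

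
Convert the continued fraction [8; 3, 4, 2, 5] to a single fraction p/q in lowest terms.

1313/158

Using pₖ = aₖpₖ₋₁ + pₖ₋₂ and qₖ = aₖqₖ₋₁ + qₖ₋₂:
  k=0: a=8, p=8, q=1
  k=1: a=3, p=25, q=3
  k=2: a=4, p=108, q=13
  k=3: a=2, p=241, q=29
  k=4: a=5, p=1313, q=158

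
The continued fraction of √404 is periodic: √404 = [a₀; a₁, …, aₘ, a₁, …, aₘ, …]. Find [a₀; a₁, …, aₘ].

[20; 10, 40]

a₀ = ⌊√404⌋ = 20.
With m₀=0, d₀=1 and mₖ₊₁ = dₖaₖ − mₖ, dₖ₊₁ = (n − mₖ₊₁²)/dₖ, aₖ₊₁ = ⌊(a₀+mₖ₊₁)/dₖ₊₁⌋:
  k=1: m=20, d=4, a=10
  k=2: m=20, d=1, a=40
d=1 and a=2a₀=40 at k=2, so the next step gives (m, d) = (20, 4) again — its k=1 value — and the period has length 2.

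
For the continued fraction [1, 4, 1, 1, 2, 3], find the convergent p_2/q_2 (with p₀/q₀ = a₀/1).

Using pₖ = aₖpₖ₋₁ + pₖ₋₂, qₖ = aₖqₖ₋₁ + qₖ₋₂ (with p₋₁=1, p₋₂=0, q₋₁=0, q₋₂=1):
  k=0: a=1, p=1, q=1
  k=1: a=4, p=5, q=4
  k=2: a=1, p=6, q=5

6/5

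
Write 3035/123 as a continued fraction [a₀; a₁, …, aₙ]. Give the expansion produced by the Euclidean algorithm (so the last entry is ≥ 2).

[24; 1, 2, 13, 3]

3035 = 24*123 + 83
123 = 1*83 + 40
83 = 2*40 + 3
40 = 13*3 + 1
3 = 3*1 + 0  (stop)
So 3035/123 = [24; 1, 2, 13, 3].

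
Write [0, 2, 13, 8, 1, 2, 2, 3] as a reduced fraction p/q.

2741/5691

Using pₖ = aₖpₖ₋₁ + pₖ₋₂ and qₖ = aₖqₖ₋₁ + qₖ₋₂:
  k=0: a=0, p=0, q=1
  k=1: a=2, p=1, q=2
  k=2: a=13, p=13, q=27
  k=3: a=8, p=105, q=218
  k=4: a=1, p=118, q=245
  k=5: a=2, p=341, q=708
  k=6: a=2, p=800, q=1661
  k=7: a=3, p=2741, q=5691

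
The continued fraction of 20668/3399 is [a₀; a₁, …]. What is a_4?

7

20668 = 6·3399 + 274   →  a_0 = 6
3399 = 12·274 + 111   →  a_1 = 12
274 = 2·111 + 52   →  a_2 = 2
111 = 2·52 + 7   →  a_3 = 2
52 = 7·7 + 3   →  a_4 = 7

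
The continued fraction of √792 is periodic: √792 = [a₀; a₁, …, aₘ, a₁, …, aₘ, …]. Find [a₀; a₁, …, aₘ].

a₀ = ⌊√792⌋ = 28.
With m₀=0, d₀=1 and mₖ₊₁ = dₖaₖ − mₖ, dₖ₊₁ = (n − mₖ₊₁²)/dₖ, aₖ₊₁ = ⌊(a₀+mₖ₊₁)/dₖ₊₁⌋:
  k=1: m=28, d=8, a=7
  k=2: m=28, d=1, a=56
d=1 and a=2a₀=56 at k=2, so the next step gives (m, d) = (28, 8) again — its k=1 value — and the period has length 2.

[28; 7, 56]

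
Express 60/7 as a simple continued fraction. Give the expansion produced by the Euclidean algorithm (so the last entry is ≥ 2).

60 = 8×7 + 4
7 = 1×4 + 3
4 = 1×3 + 1
3 = 3×1 + 0  (stop)
So 60/7 = [8; 1, 1, 3].

[8; 1, 1, 3]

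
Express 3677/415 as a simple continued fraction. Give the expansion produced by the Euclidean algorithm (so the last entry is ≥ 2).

[8; 1, 6, 6, 2, 4]

3677 = 8×415 + 357
415 = 1×357 + 58
357 = 6×58 + 9
58 = 6×9 + 4
9 = 2×4 + 1
4 = 4×1 + 0  (stop)
So 3677/415 = [8; 1, 6, 6, 2, 4].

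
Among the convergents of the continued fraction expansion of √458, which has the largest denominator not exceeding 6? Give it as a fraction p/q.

107/5

√458 = [21; 2, 2, 42, …] (period length 3).
Convergents:
  p_0/q_0 = 21/1
  p_1/q_1 = 43/2
  p_2/q_2 = 107/5
  p_3/q_3 = 4537/212
q_2 = 5 ≤ 6 < 212 = q_3, so the answer is 107/5.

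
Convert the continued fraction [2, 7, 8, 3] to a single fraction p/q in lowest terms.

Using pₖ = aₖpₖ₋₁ + pₖ₋₂ and qₖ = aₖqₖ₋₁ + qₖ₋₂:
  k=0: a=2, p=2, q=1
  k=1: a=7, p=15, q=7
  k=2: a=8, p=122, q=57
  k=3: a=3, p=381, q=178

381/178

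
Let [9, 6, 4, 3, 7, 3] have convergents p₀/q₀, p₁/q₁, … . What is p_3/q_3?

Using pₖ = aₖpₖ₋₁ + pₖ₋₂, qₖ = aₖqₖ₋₁ + qₖ₋₂ (with p₋₁=1, p₋₂=0, q₋₁=0, q₋₂=1):
  k=0: a=9, p=9, q=1
  k=1: a=6, p=55, q=6
  k=2: a=4, p=229, q=25
  k=3: a=3, p=742, q=81

742/81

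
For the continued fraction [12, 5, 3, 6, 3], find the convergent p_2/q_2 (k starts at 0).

195/16

Using pₖ = aₖpₖ₋₁ + pₖ₋₂, qₖ = aₖqₖ₋₁ + qₖ₋₂ (with p₋₁=1, p₋₂=0, q₋₁=0, q₋₂=1):
  k=0: a=12, p=12, q=1
  k=1: a=5, p=61, q=5
  k=2: a=3, p=195, q=16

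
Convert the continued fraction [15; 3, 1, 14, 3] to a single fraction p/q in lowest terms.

2761/181

Using pₖ = aₖpₖ₋₁ + pₖ₋₂ and qₖ = aₖqₖ₋₁ + qₖ₋₂:
  k=0: a=15, p=15, q=1
  k=1: a=3, p=46, q=3
  k=2: a=1, p=61, q=4
  k=3: a=14, p=900, q=59
  k=4: a=3, p=2761, q=181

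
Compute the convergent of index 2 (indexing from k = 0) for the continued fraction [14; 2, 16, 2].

Using pₖ = aₖpₖ₋₁ + pₖ₋₂, qₖ = aₖqₖ₋₁ + qₖ₋₂ (with p₋₁=1, p₋₂=0, q₋₁=0, q₋₂=1):
  k=0: a=14, p=14, q=1
  k=1: a=2, p=29, q=2
  k=2: a=16, p=478, q=33

478/33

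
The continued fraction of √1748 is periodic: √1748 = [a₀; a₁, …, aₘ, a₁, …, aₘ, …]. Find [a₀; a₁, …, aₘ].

a₀ = ⌊√1748⌋ = 41.
With m₀=0, d₀=1 and mₖ₊₁ = dₖaₖ − mₖ, dₖ₊₁ = (n − mₖ₊₁²)/dₖ, aₖ₊₁ = ⌊(a₀+mₖ₊₁)/dₖ₊₁⌋:
  k=1: m=41, d=67, a=1
  k=2: m=26, d=16, a=4
  k=3: m=38, d=19, a=4
  k=4: m=38, d=16, a=4
  k=5: m=26, d=67, a=1
  k=6: m=41, d=1, a=82
d=1 and a=2a₀=82 at k=6, so the next step gives (m, d) = (41, 67) again — its k=1 value — and the period has length 6.

[41; 1, 4, 4, 4, 1, 82]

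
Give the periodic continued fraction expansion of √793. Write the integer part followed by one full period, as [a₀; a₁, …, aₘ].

a₀ = ⌊√793⌋ = 28.
With m₀=0, d₀=1 and mₖ₊₁ = dₖaₖ − mₖ, dₖ₊₁ = (n − mₖ₊₁²)/dₖ, aₖ₊₁ = ⌊(a₀+mₖ₊₁)/dₖ₊₁⌋:
  k=1: m=28, d=9, a=6
  k=2: m=26, d=13, a=4
  k=3: m=26, d=9, a=6
  k=4: m=28, d=1, a=56
d=1 and a=2a₀=56 at k=4, so the next step gives (m, d) = (28, 9) again — its k=1 value — and the period has length 4.

[28; 6, 4, 6, 56]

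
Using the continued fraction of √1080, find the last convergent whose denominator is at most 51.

723/22

√1080 = [32; 1, 6, 3, 6, 1, 64, …] (period length 6).
Convergents:
  p_0/q_0 = 32/1
  p_1/q_1 = 33/1
  p_2/q_2 = 230/7
  p_3/q_3 = 723/22
  p_4/q_4 = 4568/139
q_3 = 22 ≤ 51 < 139 = q_4, so the answer is 723/22.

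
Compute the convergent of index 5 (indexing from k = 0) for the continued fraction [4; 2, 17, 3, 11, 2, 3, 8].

Using pₖ = aₖpₖ₋₁ + pₖ₋₂, qₖ = aₖqₖ₋₁ + qₖ₋₂ (with p₋₁=1, p₋₂=0, q₋₁=0, q₋₂=1):
  k=0: a=4, p=4, q=1
  k=1: a=2, p=9, q=2
  k=2: a=17, p=157, q=35
  k=3: a=3, p=480, q=107
  k=4: a=11, p=5437, q=1212
  k=5: a=2, p=11354, q=2531

11354/2531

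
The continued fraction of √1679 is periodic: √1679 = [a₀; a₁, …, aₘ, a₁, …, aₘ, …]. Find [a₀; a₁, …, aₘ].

a₀ = ⌊√1679⌋ = 40.
With m₀=0, d₀=1 and mₖ₊₁ = dₖaₖ − mₖ, dₖ₊₁ = (n − mₖ₊₁²)/dₖ, aₖ₊₁ = ⌊(a₀+mₖ₊₁)/dₖ₊₁⌋:
  k=1: m=40, d=79, a=1
  k=2: m=39, d=2, a=39
  k=3: m=39, d=79, a=1
  k=4: m=40, d=1, a=80
d=1 and a=2a₀=80 at k=4, so the next step gives (m, d) = (40, 79) again — its k=1 value — and the period has length 4.

[40; 1, 39, 1, 80]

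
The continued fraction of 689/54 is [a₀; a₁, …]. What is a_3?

689 = 12·54 + 41   →  a_0 = 12
54 = 1·41 + 13   →  a_1 = 1
41 = 3·13 + 2   →  a_2 = 3
13 = 6·2 + 1   →  a_3 = 6

6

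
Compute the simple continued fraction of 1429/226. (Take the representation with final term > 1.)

1429 = 6*226 + 73
226 = 3*73 + 7
73 = 10*7 + 3
7 = 2*3 + 1
3 = 3*1 + 0  (stop)
So 1429/226 = [6; 3, 10, 2, 3].

[6; 3, 10, 2, 3]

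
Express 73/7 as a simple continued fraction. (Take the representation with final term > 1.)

[10; 2, 3]

73 = 10×7 + 3
7 = 2×3 + 1
3 = 3×1 + 0  (stop)
So 73/7 = [10; 2, 3].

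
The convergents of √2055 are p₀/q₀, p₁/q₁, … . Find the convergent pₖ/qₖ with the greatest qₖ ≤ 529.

12285/271

√2055 = [45; 3, 90, …] (period length 2).
Convergents:
  p_0/q_0 = 45/1
  p_1/q_1 = 136/3
  p_2/q_2 = 12285/271
  p_3/q_3 = 36991/816
q_2 = 271 ≤ 529 < 816 = q_3, so the answer is 12285/271.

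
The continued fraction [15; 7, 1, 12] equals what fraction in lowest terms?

1558/103

Using pₖ = aₖpₖ₋₁ + pₖ₋₂ and qₖ = aₖqₖ₋₁ + qₖ₋₂:
  k=0: a=15, p=15, q=1
  k=1: a=7, p=106, q=7
  k=2: a=1, p=121, q=8
  k=3: a=12, p=1558, q=103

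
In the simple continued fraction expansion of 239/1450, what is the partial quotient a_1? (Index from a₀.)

6

239 = 0·1450 + 239   →  a_0 = 0
1450 = 6·239 + 16   →  a_1 = 6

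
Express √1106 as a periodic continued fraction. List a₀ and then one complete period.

a₀ = ⌊√1106⌋ = 33.

[33; 3, 1, 8, 1, 3, 66]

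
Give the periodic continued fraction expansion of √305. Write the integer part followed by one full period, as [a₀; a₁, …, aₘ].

a₀ = ⌊√305⌋ = 17.
With m₀=0, d₀=1 and mₖ₊₁ = dₖaₖ − mₖ, dₖ₊₁ = (n − mₖ₊₁²)/dₖ, aₖ₊₁ = ⌊(a₀+mₖ₊₁)/dₖ₊₁⌋:
  k=1: m=17, d=16, a=2
  k=2: m=15, d=5, a=6
  k=3: m=15, d=16, a=2
  k=4: m=17, d=1, a=34
d=1 and a=2a₀=34 at k=4, so the next step gives (m, d) = (17, 16) again — its k=1 value — and the period has length 4.

[17; 2, 6, 2, 34]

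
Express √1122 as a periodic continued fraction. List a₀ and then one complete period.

[33; 2, 66]

a₀ = ⌊√1122⌋ = 33.
With m₀=0, d₀=1 and mₖ₊₁ = dₖaₖ − mₖ, dₖ₊₁ = (n − mₖ₊₁²)/dₖ, aₖ₊₁ = ⌊(a₀+mₖ₊₁)/dₖ₊₁⌋:
  k=1: m=33, d=33, a=2
  k=2: m=33, d=1, a=66
d=1 and a=2a₀=66 at k=2, so the next step gives (m, d) = (33, 33) again — its k=1 value — and the period has length 2.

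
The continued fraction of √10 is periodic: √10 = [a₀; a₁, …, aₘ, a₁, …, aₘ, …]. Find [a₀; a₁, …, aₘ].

a₀ = ⌊√10⌋ = 3.

[3; 6]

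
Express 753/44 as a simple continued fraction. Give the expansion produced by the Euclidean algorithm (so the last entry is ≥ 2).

753 = 17·44 + 5
44 = 8·5 + 4
5 = 1·4 + 1
4 = 4·1 + 0  (stop)
So 753/44 = [17; 8, 1, 4].

[17; 8, 1, 4]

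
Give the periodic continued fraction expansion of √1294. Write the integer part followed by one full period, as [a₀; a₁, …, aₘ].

[35; 1, 34, 1, 70]

a₀ = ⌊√1294⌋ = 35.
With m₀=0, d₀=1 and mₖ₊₁ = dₖaₖ − mₖ, dₖ₊₁ = (n − mₖ₊₁²)/dₖ, aₖ₊₁ = ⌊(a₀+mₖ₊₁)/dₖ₊₁⌋:
  k=1: m=35, d=69, a=1
  k=2: m=34, d=2, a=34
  k=3: m=34, d=69, a=1
  k=4: m=35, d=1, a=70
d=1 and a=2a₀=70 at k=4, so the next step gives (m, d) = (35, 69) again — its k=1 value — and the period has length 4.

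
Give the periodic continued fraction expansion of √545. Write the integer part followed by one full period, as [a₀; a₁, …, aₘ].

a₀ = ⌊√545⌋ = 23.
With m₀=0, d₀=1 and mₖ₊₁ = dₖaₖ − mₖ, dₖ₊₁ = (n − mₖ₊₁²)/dₖ, aₖ₊₁ = ⌊(a₀+mₖ₊₁)/dₖ₊₁⌋:
  k=1: m=23, d=16, a=2
  k=2: m=9, d=29, a=1
  k=3: m=20, d=5, a=8
  k=4: m=20, d=29, a=1
  k=5: m=9, d=16, a=2
  k=6: m=23, d=1, a=46
d=1 and a=2a₀=46 at k=6, so the next step gives (m, d) = (23, 16) again — its k=1 value — and the period has length 6.

[23; 2, 1, 8, 1, 2, 46]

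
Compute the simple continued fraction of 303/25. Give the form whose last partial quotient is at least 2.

303 = 12·25 + 3
25 = 8·3 + 1
3 = 3·1 + 0  (stop)
So 303/25 = [12; 8, 3].

[12; 8, 3]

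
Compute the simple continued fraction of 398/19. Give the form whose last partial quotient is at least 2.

398 = 20*19 + 18
19 = 1*18 + 1
18 = 18*1 + 0  (stop)
So 398/19 = [20; 1, 18].

[20; 1, 18]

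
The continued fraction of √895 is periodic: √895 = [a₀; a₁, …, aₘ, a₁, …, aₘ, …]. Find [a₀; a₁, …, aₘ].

[29; 1, 10, 1, 58]

a₀ = ⌊√895⌋ = 29.
With m₀=0, d₀=1 and mₖ₊₁ = dₖaₖ − mₖ, dₖ₊₁ = (n − mₖ₊₁²)/dₖ, aₖ₊₁ = ⌊(a₀+mₖ₊₁)/dₖ₊₁⌋:
  k=1: m=29, d=54, a=1
  k=2: m=25, d=5, a=10
  k=3: m=25, d=54, a=1
  k=4: m=29, d=1, a=58
d=1 and a=2a₀=58 at k=4, so the next step gives (m, d) = (29, 54) again — its k=1 value — and the period has length 4.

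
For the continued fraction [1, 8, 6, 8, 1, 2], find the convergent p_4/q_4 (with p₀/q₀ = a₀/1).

504/449

Using pₖ = aₖpₖ₋₁ + pₖ₋₂, qₖ = aₖqₖ₋₁ + qₖ₋₂ (with p₋₁=1, p₋₂=0, q₋₁=0, q₋₂=1):
  k=0: a=1, p=1, q=1
  k=1: a=8, p=9, q=8
  k=2: a=6, p=55, q=49
  k=3: a=8, p=449, q=400
  k=4: a=1, p=504, q=449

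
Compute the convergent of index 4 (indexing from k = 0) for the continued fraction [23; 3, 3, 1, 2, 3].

839/36

Using pₖ = aₖpₖ₋₁ + pₖ₋₂, qₖ = aₖqₖ₋₁ + qₖ₋₂ (with p₋₁=1, p₋₂=0, q₋₁=0, q₋₂=1):
  k=0: a=23, p=23, q=1
  k=1: a=3, p=70, q=3
  k=2: a=3, p=233, q=10
  k=3: a=1, p=303, q=13
  k=4: a=2, p=839, q=36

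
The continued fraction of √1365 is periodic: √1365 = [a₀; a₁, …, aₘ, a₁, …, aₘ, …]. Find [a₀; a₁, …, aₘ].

a₀ = ⌊√1365⌋ = 36.
With m₀=0, d₀=1 and mₖ₊₁ = dₖaₖ − mₖ, dₖ₊₁ = (n − mₖ₊₁²)/dₖ, aₖ₊₁ = ⌊(a₀+mₖ₊₁)/dₖ₊₁⌋:
  k=1: m=36, d=69, a=1
  k=2: m=33, d=4, a=17
  k=3: m=35, d=35, a=2
  k=4: m=35, d=4, a=17
  k=5: m=33, d=69, a=1
  k=6: m=36, d=1, a=72
d=1 and a=2a₀=72 at k=6, so the next step gives (m, d) = (36, 69) again — its k=1 value — and the period has length 6.

[36; 1, 17, 2, 17, 1, 72]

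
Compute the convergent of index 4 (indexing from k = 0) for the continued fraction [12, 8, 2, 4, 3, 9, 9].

2969/245

Using pₖ = aₖpₖ₋₁ + pₖ₋₂, qₖ = aₖqₖ₋₁ + qₖ₋₂ (with p₋₁=1, p₋₂=0, q₋₁=0, q₋₂=1):
  k=0: a=12, p=12, q=1
  k=1: a=8, p=97, q=8
  k=2: a=2, p=206, q=17
  k=3: a=4, p=921, q=76
  k=4: a=3, p=2969, q=245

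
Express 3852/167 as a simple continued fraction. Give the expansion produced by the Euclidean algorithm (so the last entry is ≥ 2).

[23; 15, 5, 2]

3852 = 23*167 + 11
167 = 15*11 + 2
11 = 5*2 + 1
2 = 2*1 + 0  (stop)
So 3852/167 = [23; 15, 5, 2].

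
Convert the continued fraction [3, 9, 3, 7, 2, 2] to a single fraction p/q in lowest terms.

3359/1081

Using pₖ = aₖpₖ₋₁ + pₖ₋₂ and qₖ = aₖqₖ₋₁ + qₖ₋₂:
  k=0: a=3, p=3, q=1
  k=1: a=9, p=28, q=9
  k=2: a=3, p=87, q=28
  k=3: a=7, p=637, q=205
  k=4: a=2, p=1361, q=438
  k=5: a=2, p=3359, q=1081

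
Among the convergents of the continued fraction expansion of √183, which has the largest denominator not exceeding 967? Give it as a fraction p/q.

12919/955

√183 = [13; 1, 1, 8, 1, 1, 26, …] (period length 6).
Convergents:
  p_0/q_0 = 13/1
  p_1/q_1 = 14/1
  p_2/q_2 = 27/2
  p_3/q_3 = 230/17
  p_4/q_4 = 257/19
  p_5/q_5 = 487/36
  p_6/q_6 = 12919/955
  p_7/q_7 = 13406/991
q_6 = 955 ≤ 967 < 991 = q_7, so the answer is 12919/955.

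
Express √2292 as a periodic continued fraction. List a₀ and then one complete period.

[47; 1, 6, 1, 94]

a₀ = ⌊√2292⌋ = 47.
With m₀=0, d₀=1 and mₖ₊₁ = dₖaₖ − mₖ, dₖ₊₁ = (n − mₖ₊₁²)/dₖ, aₖ₊₁ = ⌊(a₀+mₖ₊₁)/dₖ₊₁⌋:
  k=1: m=47, d=83, a=1
  k=2: m=36, d=12, a=6
  k=3: m=36, d=83, a=1
  k=4: m=47, d=1, a=94
d=1 and a=2a₀=94 at k=4, so the next step gives (m, d) = (47, 83) again — its k=1 value — and the period has length 4.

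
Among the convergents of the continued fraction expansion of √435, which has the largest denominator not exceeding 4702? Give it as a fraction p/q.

42631/2044

√435 = [20; 1, 5, 1, 40, …] (period length 4).
Convergents:
  p_0/q_0 = 20/1
  p_1/q_1 = 21/1
  p_2/q_2 = 125/6
  p_3/q_3 = 146/7
  p_4/q_4 = 5965/286
  p_5/q_5 = 6111/293
  p_6/q_6 = 36520/1751
  p_7/q_7 = 42631/2044
  p_8/q_8 = 1741760/83511
q_7 = 2044 ≤ 4702 < 83511 = q_8, so the answer is 42631/2044.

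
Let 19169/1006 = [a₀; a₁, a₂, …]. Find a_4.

3

19169 = 19·1006 + 55   →  a_0 = 19
1006 = 18·55 + 16   →  a_1 = 18
55 = 3·16 + 7   →  a_2 = 3
16 = 2·7 + 2   →  a_3 = 2
7 = 3·2 + 1   →  a_4 = 3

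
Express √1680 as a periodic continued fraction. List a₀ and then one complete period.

[40; 1, 80]

a₀ = ⌊√1680⌋ = 40.
With m₀=0, d₀=1 and mₖ₊₁ = dₖaₖ − mₖ, dₖ₊₁ = (n − mₖ₊₁²)/dₖ, aₖ₊₁ = ⌊(a₀+mₖ₊₁)/dₖ₊₁⌋:
  k=1: m=40, d=80, a=1
  k=2: m=40, d=1, a=80
d=1 and a=2a₀=80 at k=2, so the next step gives (m, d) = (40, 80) again — its k=1 value — and the period has length 2.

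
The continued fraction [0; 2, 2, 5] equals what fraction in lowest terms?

11/27

Fold from the inside: start with 5/1.
  2 + 1/5 = 11/5
  2 + 5/11 = 27/11
  0 + 11/27 = 11/27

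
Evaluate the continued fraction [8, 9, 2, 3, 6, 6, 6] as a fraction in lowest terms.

Fold from the inside: start with 6/1.
  6 + 1/6 = 37/6
  6 + 6/37 = 228/37
  3 + 37/228 = 721/228
  2 + 228/721 = 1670/721
  9 + 721/1670 = 15751/1670
  8 + 1670/15751 = 127678/15751

127678/15751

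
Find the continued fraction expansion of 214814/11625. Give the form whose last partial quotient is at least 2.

[18; 2, 11, 5, 8, 12]

214814 = 18·11625 + 5564
11625 = 2·5564 + 497
5564 = 11·497 + 97
497 = 5·97 + 12
97 = 8·12 + 1
12 = 12·1 + 0  (stop)
So 214814/11625 = [18; 2, 11, 5, 8, 12].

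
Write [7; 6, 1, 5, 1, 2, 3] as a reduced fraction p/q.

3280/459

Fold from the inside: start with 3/1.
  2 + 1/3 = 7/3
  1 + 3/7 = 10/7
  5 + 7/10 = 57/10
  1 + 10/57 = 67/57
  6 + 57/67 = 459/67
  7 + 67/459 = 3280/459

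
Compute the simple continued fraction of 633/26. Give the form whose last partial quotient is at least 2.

[24; 2, 1, 8]

633 = 24×26 + 9
26 = 2×9 + 8
9 = 1×8 + 1
8 = 8×1 + 0  (stop)
So 633/26 = [24; 2, 1, 8].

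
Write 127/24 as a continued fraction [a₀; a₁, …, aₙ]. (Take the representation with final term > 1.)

[5; 3, 2, 3]

127 = 5·24 + 7
24 = 3·7 + 3
7 = 2·3 + 1
3 = 3·1 + 0  (stop)
So 127/24 = [5; 3, 2, 3].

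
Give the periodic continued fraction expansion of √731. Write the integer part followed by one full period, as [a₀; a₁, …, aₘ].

[27; 27, 54]

a₀ = ⌊√731⌋ = 27.
With m₀=0, d₀=1 and mₖ₊₁ = dₖaₖ − mₖ, dₖ₊₁ = (n − mₖ₊₁²)/dₖ, aₖ₊₁ = ⌊(a₀+mₖ₊₁)/dₖ₊₁⌋:
  k=1: m=27, d=2, a=27
  k=2: m=27, d=1, a=54
d=1 and a=2a₀=54 at k=2, so the next step gives (m, d) = (27, 2) again — its k=1 value — and the period has length 2.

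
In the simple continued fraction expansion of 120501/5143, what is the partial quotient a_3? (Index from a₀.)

13

120501 = 23·5143 + 2212   →  a_0 = 23
5143 = 2·2212 + 719   →  a_1 = 2
2212 = 3·719 + 55   →  a_2 = 3
719 = 13·55 + 4   →  a_3 = 13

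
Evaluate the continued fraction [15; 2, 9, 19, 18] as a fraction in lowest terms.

101400/6553

Fold from the inside: start with 18/1.
  19 + 1/18 = 343/18
  9 + 18/343 = 3105/343
  2 + 343/3105 = 6553/3105
  15 + 3105/6553 = 101400/6553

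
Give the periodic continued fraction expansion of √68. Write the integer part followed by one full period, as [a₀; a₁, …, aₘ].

a₀ = ⌊√68⌋ = 8.
With m₀=0, d₀=1 and mₖ₊₁ = dₖaₖ − mₖ, dₖ₊₁ = (n − mₖ₊₁²)/dₖ, aₖ₊₁ = ⌊(a₀+mₖ₊₁)/dₖ₊₁⌋:
  k=1: m=8, d=4, a=4
  k=2: m=8, d=1, a=16
d=1 and a=2a₀=16 at k=2, so the next step gives (m, d) = (8, 4) again — its k=1 value — and the period has length 2.

[8; 4, 16]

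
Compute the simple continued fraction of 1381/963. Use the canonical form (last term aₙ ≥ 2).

[1; 2, 3, 3, 2, 3, 5]

1381 = 1·963 + 418
963 = 2·418 + 127
418 = 3·127 + 37
127 = 3·37 + 16
37 = 2·16 + 5
16 = 3·5 + 1
5 = 5·1 + 0  (stop)
So 1381/963 = [1; 2, 3, 3, 2, 3, 5].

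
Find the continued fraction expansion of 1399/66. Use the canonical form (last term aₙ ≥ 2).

[21; 5, 13]

1399 = 21·66 + 13
66 = 5·13 + 1
13 = 13·1 + 0  (stop)
So 1399/66 = [21; 5, 13].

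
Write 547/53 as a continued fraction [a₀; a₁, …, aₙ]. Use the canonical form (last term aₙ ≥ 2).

547 = 10*53 + 17
53 = 3*17 + 2
17 = 8*2 + 1
2 = 2*1 + 0  (stop)
So 547/53 = [10; 3, 8, 2].

[10; 3, 8, 2]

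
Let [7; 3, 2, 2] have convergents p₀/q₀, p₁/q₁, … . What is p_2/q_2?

Using pₖ = aₖpₖ₋₁ + pₖ₋₂, qₖ = aₖqₖ₋₁ + qₖ₋₂ (with p₋₁=1, p₋₂=0, q₋₁=0, q₋₂=1):
  k=0: a=7, p=7, q=1
  k=1: a=3, p=22, q=3
  k=2: a=2, p=51, q=7

51/7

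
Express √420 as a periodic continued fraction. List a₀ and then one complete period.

a₀ = ⌊√420⌋ = 20.
With m₀=0, d₀=1 and mₖ₊₁ = dₖaₖ − mₖ, dₖ₊₁ = (n − mₖ₊₁²)/dₖ, aₖ₊₁ = ⌊(a₀+mₖ₊₁)/dₖ₊₁⌋:
  k=1: m=20, d=20, a=2
  k=2: m=20, d=1, a=40
d=1 and a=2a₀=40 at k=2, so the next step gives (m, d) = (20, 20) again — its k=1 value — and the period has length 2.

[20; 2, 40]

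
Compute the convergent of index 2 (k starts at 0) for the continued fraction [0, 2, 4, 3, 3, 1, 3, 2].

Using pₖ = aₖpₖ₋₁ + pₖ₋₂, qₖ = aₖqₖ₋₁ + qₖ₋₂ (with p₋₁=1, p₋₂=0, q₋₁=0, q₋₂=1):
  k=0: a=0, p=0, q=1
  k=1: a=2, p=1, q=2
  k=2: a=4, p=4, q=9

4/9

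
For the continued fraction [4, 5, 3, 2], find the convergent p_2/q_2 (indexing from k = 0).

Using pₖ = aₖpₖ₋₁ + pₖ₋₂, qₖ = aₖqₖ₋₁ + qₖ₋₂ (with p₋₁=1, p₋₂=0, q₋₁=0, q₋₂=1):
  k=0: a=4, p=4, q=1
  k=1: a=5, p=21, q=5
  k=2: a=3, p=67, q=16

67/16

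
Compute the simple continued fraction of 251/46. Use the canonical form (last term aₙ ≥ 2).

251 = 5×46 + 21
46 = 2×21 + 4
21 = 5×4 + 1
4 = 4×1 + 0  (stop)
So 251/46 = [5; 2, 5, 4].

[5; 2, 5, 4]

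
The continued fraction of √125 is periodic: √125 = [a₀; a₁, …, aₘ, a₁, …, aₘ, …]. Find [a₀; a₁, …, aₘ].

a₀ = ⌊√125⌋ = 11.

[11; 5, 1, 1, 5, 22]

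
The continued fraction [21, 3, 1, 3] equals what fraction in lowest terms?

Using pₖ = aₖpₖ₋₁ + pₖ₋₂ and qₖ = aₖqₖ₋₁ + qₖ₋₂:
  k=0: a=21, p=21, q=1
  k=1: a=3, p=64, q=3
  k=2: a=1, p=85, q=4
  k=3: a=3, p=319, q=15

319/15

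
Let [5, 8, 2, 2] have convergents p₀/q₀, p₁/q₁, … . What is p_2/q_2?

87/17

Using pₖ = aₖpₖ₋₁ + pₖ₋₂, qₖ = aₖqₖ₋₁ + qₖ₋₂ (with p₋₁=1, p₋₂=0, q₋₁=0, q₋₂=1):
  k=0: a=5, p=5, q=1
  k=1: a=8, p=41, q=8
  k=2: a=2, p=87, q=17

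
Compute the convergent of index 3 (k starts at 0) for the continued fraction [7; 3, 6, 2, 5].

Using pₖ = aₖpₖ₋₁ + pₖ₋₂, qₖ = aₖqₖ₋₁ + qₖ₋₂ (with p₋₁=1, p₋₂=0, q₋₁=0, q₋₂=1):
  k=0: a=7, p=7, q=1
  k=1: a=3, p=22, q=3
  k=2: a=6, p=139, q=19
  k=3: a=2, p=300, q=41

300/41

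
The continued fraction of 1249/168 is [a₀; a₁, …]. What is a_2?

1249 = 7·168 + 73   →  a_0 = 7
168 = 2·73 + 22   →  a_1 = 2
73 = 3·22 + 7   →  a_2 = 3

3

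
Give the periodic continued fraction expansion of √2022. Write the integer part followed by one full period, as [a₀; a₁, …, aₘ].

a₀ = ⌊√2022⌋ = 44.
With m₀=0, d₀=1 and mₖ₊₁ = dₖaₖ − mₖ, dₖ₊₁ = (n − mₖ₊₁²)/dₖ, aₖ₊₁ = ⌊(a₀+mₖ₊₁)/dₖ₊₁⌋:
  k=1: m=44, d=86, a=1
  k=2: m=42, d=3, a=28
  k=3: m=42, d=86, a=1
  k=4: m=44, d=1, a=88
d=1 and a=2a₀=88 at k=4, so the next step gives (m, d) = (44, 86) again — its k=1 value — and the period has length 4.

[44; 1, 28, 1, 88]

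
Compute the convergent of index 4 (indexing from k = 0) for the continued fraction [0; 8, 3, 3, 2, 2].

Using pₖ = aₖpₖ₋₁ + pₖ₋₂, qₖ = aₖqₖ₋₁ + qₖ₋₂ (with p₋₁=1, p₋₂=0, q₋₁=0, q₋₂=1):
  k=0: a=0, p=0, q=1
  k=1: a=8, p=1, q=8
  k=2: a=3, p=3, q=25
  k=3: a=3, p=10, q=83
  k=4: a=2, p=23, q=191

23/191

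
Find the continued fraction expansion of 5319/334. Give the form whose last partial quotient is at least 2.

5319 = 15×334 + 309
334 = 1×309 + 25
309 = 12×25 + 9
25 = 2×9 + 7
9 = 1×7 + 2
7 = 3×2 + 1
2 = 2×1 + 0  (stop)
So 5319/334 = [15; 1, 12, 2, 1, 3, 2].

[15; 1, 12, 2, 1, 3, 2]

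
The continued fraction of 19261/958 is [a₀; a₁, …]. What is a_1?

19261 = 20·958 + 101   →  a_0 = 20
958 = 9·101 + 49   →  a_1 = 9

9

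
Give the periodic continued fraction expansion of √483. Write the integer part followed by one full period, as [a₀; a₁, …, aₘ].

[21; 1, 42]

a₀ = ⌊√483⌋ = 21.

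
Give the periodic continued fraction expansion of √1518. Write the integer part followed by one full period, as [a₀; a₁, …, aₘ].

[38; 1, 24, 1, 76]

a₀ = ⌊√1518⌋ = 38.
With m₀=0, d₀=1 and mₖ₊₁ = dₖaₖ − mₖ, dₖ₊₁ = (n − mₖ₊₁²)/dₖ, aₖ₊₁ = ⌊(a₀+mₖ₊₁)/dₖ₊₁⌋:
  k=1: m=38, d=74, a=1
  k=2: m=36, d=3, a=24
  k=3: m=36, d=74, a=1
  k=4: m=38, d=1, a=76
d=1 and a=2a₀=76 at k=4, so the next step gives (m, d) = (38, 74) again — its k=1 value — and the period has length 4.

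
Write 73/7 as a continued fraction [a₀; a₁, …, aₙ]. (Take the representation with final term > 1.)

73 = 10×7 + 3
7 = 2×3 + 1
3 = 3×1 + 0  (stop)
So 73/7 = [10; 2, 3].

[10; 2, 3]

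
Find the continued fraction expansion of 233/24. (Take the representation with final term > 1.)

233 = 9×24 + 17
24 = 1×17 + 7
17 = 2×7 + 3
7 = 2×3 + 1
3 = 3×1 + 0  (stop)
So 233/24 = [9; 1, 2, 2, 3].

[9; 1, 2, 2, 3]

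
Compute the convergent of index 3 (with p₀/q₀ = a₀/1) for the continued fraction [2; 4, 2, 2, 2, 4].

49/22

Using pₖ = aₖpₖ₋₁ + pₖ₋₂, qₖ = aₖqₖ₋₁ + qₖ₋₂ (with p₋₁=1, p₋₂=0, q₋₁=0, q₋₂=1):
  k=0: a=2, p=2, q=1
  k=1: a=4, p=9, q=4
  k=2: a=2, p=20, q=9
  k=3: a=2, p=49, q=22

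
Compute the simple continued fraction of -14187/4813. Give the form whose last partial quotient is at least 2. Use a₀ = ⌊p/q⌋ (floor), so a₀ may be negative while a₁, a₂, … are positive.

[-3; 19, 10, 12, 2]

-14187 = -3·4813 + 252
4813 = 19·252 + 25
252 = 10·25 + 2
25 = 12·2 + 1
2 = 2·1 + 0  (stop)
So -14187/4813 = [-3; 19, 10, 12, 2].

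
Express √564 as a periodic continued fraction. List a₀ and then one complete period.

a₀ = ⌊√564⌋ = 23.
With m₀=0, d₀=1 and mₖ₊₁ = dₖaₖ − mₖ, dₖ₊₁ = (n − mₖ₊₁²)/dₖ, aₖ₊₁ = ⌊(a₀+mₖ₊₁)/dₖ₊₁⌋:
  k=1: m=23, d=35, a=1
  k=2: m=12, d=12, a=2
  k=3: m=12, d=35, a=1
  k=4: m=23, d=1, a=46
d=1 and a=2a₀=46 at k=4, so the next step gives (m, d) = (23, 35) again — its k=1 value — and the period has length 4.

[23; 1, 2, 1, 46]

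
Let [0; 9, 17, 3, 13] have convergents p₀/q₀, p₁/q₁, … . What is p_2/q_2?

Using pₖ = aₖpₖ₋₁ + pₖ₋₂, qₖ = aₖqₖ₋₁ + qₖ₋₂ (with p₋₁=1, p₋₂=0, q₋₁=0, q₋₂=1):
  k=0: a=0, p=0, q=1
  k=1: a=9, p=1, q=9
  k=2: a=17, p=17, q=154

17/154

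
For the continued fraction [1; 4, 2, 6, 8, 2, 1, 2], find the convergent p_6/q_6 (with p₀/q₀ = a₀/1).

Using pₖ = aₖpₖ₋₁ + pₖ₋₂, qₖ = aₖqₖ₋₁ + qₖ₋₂ (with p₋₁=1, p₋₂=0, q₋₁=0, q₋₂=1):
  k=0: a=1, p=1, q=1
  k=1: a=4, p=5, q=4
  k=2: a=2, p=11, q=9
  k=3: a=6, p=71, q=58
  k=4: a=8, p=579, q=473
  k=5: a=2, p=1229, q=1004
  k=6: a=1, p=1808, q=1477

1808/1477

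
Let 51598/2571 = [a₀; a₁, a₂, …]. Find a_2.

51598 = 20·2571 + 178   →  a_0 = 20
2571 = 14·178 + 79   →  a_1 = 14
178 = 2·79 + 20   →  a_2 = 2

2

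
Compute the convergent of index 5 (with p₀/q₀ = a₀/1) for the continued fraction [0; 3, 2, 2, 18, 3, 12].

Using pₖ = aₖpₖ₋₁ + pₖ₋₂, qₖ = aₖqₖ₋₁ + qₖ₋₂ (with p₋₁=1, p₋₂=0, q₋₁=0, q₋₂=1):
  k=0: a=0, p=0, q=1
  k=1: a=3, p=1, q=3
  k=2: a=2, p=2, q=7
  k=3: a=2, p=5, q=17
  k=4: a=18, p=92, q=313
  k=5: a=3, p=281, q=956

281/956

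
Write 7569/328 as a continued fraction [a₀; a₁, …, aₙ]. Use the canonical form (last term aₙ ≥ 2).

7569 = 23·328 + 25
328 = 13·25 + 3
25 = 8·3 + 1
3 = 3·1 + 0  (stop)
So 7569/328 = [23; 13, 8, 3].

[23; 13, 8, 3]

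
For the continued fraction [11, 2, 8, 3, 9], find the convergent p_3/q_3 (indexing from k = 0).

Using pₖ = aₖpₖ₋₁ + pₖ₋₂, qₖ = aₖqₖ₋₁ + qₖ₋₂ (with p₋₁=1, p₋₂=0, q₋₁=0, q₋₂=1):
  k=0: a=11, p=11, q=1
  k=1: a=2, p=23, q=2
  k=2: a=8, p=195, q=17
  k=3: a=3, p=608, q=53

608/53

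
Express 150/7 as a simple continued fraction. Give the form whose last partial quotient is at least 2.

150 = 21·7 + 3
7 = 2·3 + 1
3 = 3·1 + 0  (stop)
So 150/7 = [21; 2, 3].

[21; 2, 3]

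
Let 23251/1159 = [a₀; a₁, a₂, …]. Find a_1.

23251 = 20·1159 + 71   →  a_0 = 20
1159 = 16·71 + 23   →  a_1 = 16

16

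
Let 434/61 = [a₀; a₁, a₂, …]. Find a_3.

434 = 7·61 + 7   →  a_0 = 7
61 = 8·7 + 5   →  a_1 = 8
7 = 1·5 + 2   →  a_2 = 1
5 = 2·2 + 1   →  a_3 = 2

2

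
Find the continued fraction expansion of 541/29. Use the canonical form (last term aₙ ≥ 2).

[18; 1, 1, 1, 9]

541 = 18*29 + 19
29 = 1*19 + 10
19 = 1*10 + 9
10 = 1*9 + 1
9 = 9*1 + 0  (stop)
So 541/29 = [18; 1, 1, 1, 9].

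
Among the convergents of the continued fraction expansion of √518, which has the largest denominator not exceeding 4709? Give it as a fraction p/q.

√518 = [22; 1, 3, 6, 3, 1, 44, …] (period length 6).
Convergents:
  p_0/q_0 = 22/1
  p_1/q_1 = 23/1
  p_2/q_2 = 91/4
  p_3/q_3 = 569/25
  p_4/q_4 = 1798/79
  p_5/q_5 = 2367/104
  p_6/q_6 = 105946/4655
  p_7/q_7 = 108313/4759
q_6 = 4655 ≤ 4709 < 4759 = q_7, so the answer is 105946/4655.

105946/4655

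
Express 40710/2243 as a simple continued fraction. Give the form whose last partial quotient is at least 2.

40710 = 18·2243 + 336
2243 = 6·336 + 227
336 = 1·227 + 109
227 = 2·109 + 9
109 = 12·9 + 1
9 = 9·1 + 0  (stop)
So 40710/2243 = [18; 6, 1, 2, 12, 9].

[18; 6, 1, 2, 12, 9]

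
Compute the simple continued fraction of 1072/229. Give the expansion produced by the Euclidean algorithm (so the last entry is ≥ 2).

1072 = 4×229 + 156
229 = 1×156 + 73
156 = 2×73 + 10
73 = 7×10 + 3
10 = 3×3 + 1
3 = 3×1 + 0  (stop)
So 1072/229 = [4; 1, 2, 7, 3, 3].

[4; 1, 2, 7, 3, 3]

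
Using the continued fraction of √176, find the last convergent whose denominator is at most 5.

53/4

√176 = [13; 3, 1, 3, 26, …] (period length 4).
Convergents:
  p_0/q_0 = 13/1
  p_1/q_1 = 40/3
  p_2/q_2 = 53/4
  p_3/q_3 = 199/15
q_2 = 4 ≤ 5 < 15 = q_3, so the answer is 53/4.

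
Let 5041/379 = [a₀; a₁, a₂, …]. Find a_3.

5041 = 13·379 + 114   →  a_0 = 13
379 = 3·114 + 37   →  a_1 = 3
114 = 3·37 + 3   →  a_2 = 3
37 = 12·3 + 1   →  a_3 = 12

12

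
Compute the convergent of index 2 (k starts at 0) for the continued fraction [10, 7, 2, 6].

Using pₖ = aₖpₖ₋₁ + pₖ₋₂, qₖ = aₖqₖ₋₁ + qₖ₋₂ (with p₋₁=1, p₋₂=0, q₋₁=0, q₋₂=1):
  k=0: a=10, p=10, q=1
  k=1: a=7, p=71, q=7
  k=2: a=2, p=152, q=15

152/15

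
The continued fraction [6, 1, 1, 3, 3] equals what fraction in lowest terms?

Fold from the inside: start with 3/1.
  3 + 1/3 = 10/3
  1 + 3/10 = 13/10
  1 + 10/13 = 23/13
  6 + 13/23 = 151/23

151/23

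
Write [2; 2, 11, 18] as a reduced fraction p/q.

1031/416

Fold from the inside: start with 18/1.
  11 + 1/18 = 199/18
  2 + 18/199 = 416/199
  2 + 199/416 = 1031/416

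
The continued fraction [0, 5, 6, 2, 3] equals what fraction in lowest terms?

45/232

Using pₖ = aₖpₖ₋₁ + pₖ₋₂ and qₖ = aₖqₖ₋₁ + qₖ₋₂:
  k=0: a=0, p=0, q=1
  k=1: a=5, p=1, q=5
  k=2: a=6, p=6, q=31
  k=3: a=2, p=13, q=67
  k=4: a=3, p=45, q=232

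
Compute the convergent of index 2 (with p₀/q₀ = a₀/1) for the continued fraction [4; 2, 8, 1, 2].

76/17

Using pₖ = aₖpₖ₋₁ + pₖ₋₂, qₖ = aₖqₖ₋₁ + qₖ₋₂ (with p₋₁=1, p₋₂=0, q₋₁=0, q₋₂=1):
  k=0: a=4, p=4, q=1
  k=1: a=2, p=9, q=2
  k=2: a=8, p=76, q=17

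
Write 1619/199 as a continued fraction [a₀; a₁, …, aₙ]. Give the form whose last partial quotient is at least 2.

1619 = 8*199 + 27
199 = 7*27 + 10
27 = 2*10 + 7
10 = 1*7 + 3
7 = 2*3 + 1
3 = 3*1 + 0  (stop)
So 1619/199 = [8; 7, 2, 1, 2, 3].

[8; 7, 2, 1, 2, 3]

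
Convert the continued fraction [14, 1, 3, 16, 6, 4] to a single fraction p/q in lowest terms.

Fold from the inside: start with 4/1.
  6 + 1/4 = 25/4
  16 + 4/25 = 404/25
  3 + 25/404 = 1237/404
  1 + 404/1237 = 1641/1237
  14 + 1237/1641 = 24211/1641

24211/1641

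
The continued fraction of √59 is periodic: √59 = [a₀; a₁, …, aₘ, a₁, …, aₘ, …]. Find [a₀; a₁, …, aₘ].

a₀ = ⌊√59⌋ = 7.
With m₀=0, d₀=1 and mₖ₊₁ = dₖaₖ − mₖ, dₖ₊₁ = (n − mₖ₊₁²)/dₖ, aₖ₊₁ = ⌊(a₀+mₖ₊₁)/dₖ₊₁⌋:
  k=1: m=7, d=10, a=1
  k=2: m=3, d=5, a=2
  k=3: m=7, d=2, a=7
  k=4: m=7, d=5, a=2
  k=5: m=3, d=10, a=1
  k=6: m=7, d=1, a=14
d=1 and a=2a₀=14 at k=6, so the next step gives (m, d) = (7, 10) again — its k=1 value — and the period has length 6.

[7; 1, 2, 7, 2, 1, 14]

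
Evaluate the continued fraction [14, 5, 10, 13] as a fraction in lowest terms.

Using pₖ = aₖpₖ₋₁ + pₖ₋₂ and qₖ = aₖqₖ₋₁ + qₖ₋₂:
  k=0: a=14, p=14, q=1
  k=1: a=5, p=71, q=5
  k=2: a=10, p=724, q=51
  k=3: a=13, p=9483, q=668

9483/668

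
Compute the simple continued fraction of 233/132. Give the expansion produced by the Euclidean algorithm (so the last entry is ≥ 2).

233 = 1·132 + 101
132 = 1·101 + 31
101 = 3·31 + 8
31 = 3·8 + 7
8 = 1·7 + 1
7 = 7·1 + 0  (stop)
So 233/132 = [1; 1, 3, 3, 1, 7].

[1; 1, 3, 3, 1, 7]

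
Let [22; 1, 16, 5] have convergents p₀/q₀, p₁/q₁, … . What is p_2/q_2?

390/17

Using pₖ = aₖpₖ₋₁ + pₖ₋₂, qₖ = aₖqₖ₋₁ + qₖ₋₂ (with p₋₁=1, p₋₂=0, q₋₁=0, q₋₂=1):
  k=0: a=22, p=22, q=1
  k=1: a=1, p=23, q=1
  k=2: a=16, p=390, q=17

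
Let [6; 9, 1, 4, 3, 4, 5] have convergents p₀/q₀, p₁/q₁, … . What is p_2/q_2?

Using pₖ = aₖpₖ₋₁ + pₖ₋₂, qₖ = aₖqₖ₋₁ + qₖ₋₂ (with p₋₁=1, p₋₂=0, q₋₁=0, q₋₂=1):
  k=0: a=6, p=6, q=1
  k=1: a=9, p=55, q=9
  k=2: a=1, p=61, q=10

61/10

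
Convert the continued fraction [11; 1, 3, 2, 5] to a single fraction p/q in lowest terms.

577/49

Using pₖ = aₖpₖ₋₁ + pₖ₋₂ and qₖ = aₖqₖ₋₁ + qₖ₋₂:
  k=0: a=11, p=11, q=1
  k=1: a=1, p=12, q=1
  k=2: a=3, p=47, q=4
  k=3: a=2, p=106, q=9
  k=4: a=5, p=577, q=49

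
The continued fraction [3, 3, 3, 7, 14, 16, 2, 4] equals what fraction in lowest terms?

Fold from the inside: start with 4/1.
  2 + 1/4 = 9/4
  16 + 4/9 = 148/9
  14 + 9/148 = 2081/148
  7 + 148/2081 = 14715/2081
  3 + 2081/14715 = 46226/14715
  3 + 14715/46226 = 153393/46226
  3 + 46226/153393 = 506405/153393

506405/153393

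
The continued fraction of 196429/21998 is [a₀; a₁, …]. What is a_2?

13

196429 = 8·21998 + 20445   →  a_0 = 8
21998 = 1·20445 + 1553   →  a_1 = 1
20445 = 13·1553 + 256   →  a_2 = 13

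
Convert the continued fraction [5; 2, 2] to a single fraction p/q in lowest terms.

Using pₖ = aₖpₖ₋₁ + pₖ₋₂ and qₖ = aₖqₖ₋₁ + qₖ₋₂:
  k=0: a=5, p=5, q=1
  k=1: a=2, p=11, q=2
  k=2: a=2, p=27, q=5

27/5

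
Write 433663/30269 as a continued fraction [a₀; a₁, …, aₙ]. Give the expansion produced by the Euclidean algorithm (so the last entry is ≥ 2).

433663 = 14·30269 + 9897
30269 = 3·9897 + 578
9897 = 17·578 + 71
578 = 8·71 + 10
71 = 7·10 + 1
10 = 10·1 + 0  (stop)
So 433663/30269 = [14; 3, 17, 8, 7, 10].

[14; 3, 17, 8, 7, 10]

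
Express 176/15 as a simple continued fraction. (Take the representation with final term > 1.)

176 = 11×15 + 11
15 = 1×11 + 4
11 = 2×4 + 3
4 = 1×3 + 1
3 = 3×1 + 0  (stop)
So 176/15 = [11; 1, 2, 1, 3].

[11; 1, 2, 1, 3]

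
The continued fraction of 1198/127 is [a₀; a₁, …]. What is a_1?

1198 = 9·127 + 55   →  a_0 = 9
127 = 2·55 + 17   →  a_1 = 2

2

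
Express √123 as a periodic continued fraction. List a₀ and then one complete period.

[11; 11, 22]

a₀ = ⌊√123⌋ = 11.
With m₀=0, d₀=1 and mₖ₊₁ = dₖaₖ − mₖ, dₖ₊₁ = (n − mₖ₊₁²)/dₖ, aₖ₊₁ = ⌊(a₀+mₖ₊₁)/dₖ₊₁⌋:
  k=1: m=11, d=2, a=11
  k=2: m=11, d=1, a=22
d=1 and a=2a₀=22 at k=2, so the next step gives (m, d) = (11, 2) again — its k=1 value — and the period has length 2.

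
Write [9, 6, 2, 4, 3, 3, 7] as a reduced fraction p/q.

41381/4520

Using pₖ = aₖpₖ₋₁ + pₖ₋₂ and qₖ = aₖqₖ₋₁ + qₖ₋₂:
  k=0: a=9, p=9, q=1
  k=1: a=6, p=55, q=6
  k=2: a=2, p=119, q=13
  k=3: a=4, p=531, q=58
  k=4: a=3, p=1712, q=187
  k=5: a=3, p=5667, q=619
  k=6: a=7, p=41381, q=4520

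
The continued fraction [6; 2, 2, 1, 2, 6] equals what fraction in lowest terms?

777/121

Using pₖ = aₖpₖ₋₁ + pₖ₋₂ and qₖ = aₖqₖ₋₁ + qₖ₋₂:
  k=0: a=6, p=6, q=1
  k=1: a=2, p=13, q=2
  k=2: a=2, p=32, q=5
  k=3: a=1, p=45, q=7
  k=4: a=2, p=122, q=19
  k=5: a=6, p=777, q=121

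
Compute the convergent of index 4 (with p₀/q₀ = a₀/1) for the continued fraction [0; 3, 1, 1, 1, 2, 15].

3/11

Using pₖ = aₖpₖ₋₁ + pₖ₋₂, qₖ = aₖqₖ₋₁ + qₖ₋₂ (with p₋₁=1, p₋₂=0, q₋₁=0, q₋₂=1):
  k=0: a=0, p=0, q=1
  k=1: a=3, p=1, q=3
  k=2: a=1, p=1, q=4
  k=3: a=1, p=2, q=7
  k=4: a=1, p=3, q=11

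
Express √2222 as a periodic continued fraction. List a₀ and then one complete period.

[47; 7, 4, 7, 94]

a₀ = ⌊√2222⌋ = 47.
With m₀=0, d₀=1 and mₖ₊₁ = dₖaₖ − mₖ, dₖ₊₁ = (n − mₖ₊₁²)/dₖ, aₖ₊₁ = ⌊(a₀+mₖ₊₁)/dₖ₊₁⌋:
  k=1: m=47, d=13, a=7
  k=2: m=44, d=22, a=4
  k=3: m=44, d=13, a=7
  k=4: m=47, d=1, a=94
d=1 and a=2a₀=94 at k=4, so the next step gives (m, d) = (47, 13) again — its k=1 value — and the period has length 4.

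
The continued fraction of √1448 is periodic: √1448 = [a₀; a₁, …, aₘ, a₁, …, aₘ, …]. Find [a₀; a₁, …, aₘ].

[38; 19, 76]

a₀ = ⌊√1448⌋ = 38.
With m₀=0, d₀=1 and mₖ₊₁ = dₖaₖ − mₖ, dₖ₊₁ = (n − mₖ₊₁²)/dₖ, aₖ₊₁ = ⌊(a₀+mₖ₊₁)/dₖ₊₁⌋:
  k=1: m=38, d=4, a=19
  k=2: m=38, d=1, a=76
d=1 and a=2a₀=76 at k=2, so the next step gives (m, d) = (38, 4) again — its k=1 value — and the period has length 2.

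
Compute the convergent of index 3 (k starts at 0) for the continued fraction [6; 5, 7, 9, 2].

Using pₖ = aₖpₖ₋₁ + pₖ₋₂, qₖ = aₖqₖ₋₁ + qₖ₋₂ (with p₋₁=1, p₋₂=0, q₋₁=0, q₋₂=1):
  k=0: a=6, p=6, q=1
  k=1: a=5, p=31, q=5
  k=2: a=7, p=223, q=36
  k=3: a=9, p=2038, q=329

2038/329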